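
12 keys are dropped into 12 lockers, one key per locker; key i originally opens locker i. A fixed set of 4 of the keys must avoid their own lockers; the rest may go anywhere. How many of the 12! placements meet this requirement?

339696000

Inclusion-exclusion on the 4 forbidden self-matches:
Σ_{j=0}^{4} (-1)^j C(4,j)(12-j)!
= C(4,0)·12! - C(4,1)·11! + C(4,2)·10! - C(4,3)·9! + C(4,4)·8!
= 479001600 - 159667200 + 21772800 - 1451520 + 40320
= 339696000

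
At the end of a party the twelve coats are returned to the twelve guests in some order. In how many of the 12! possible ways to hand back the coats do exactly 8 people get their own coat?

4455

Choose which 8 of the 12 are fixed: C(12,8) = 495.
The remaining 4 must be deranged: !4 = 9.
Total: 495 × 9 = 4455.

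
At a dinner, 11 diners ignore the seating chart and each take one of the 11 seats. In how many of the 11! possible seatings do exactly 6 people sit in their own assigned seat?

20328

Pick the 6 fixed positions: C(11,6) = 462 ways.
The remaining 5 must be deranged: !5 = 44.
Total: 462 × 44 = 20328.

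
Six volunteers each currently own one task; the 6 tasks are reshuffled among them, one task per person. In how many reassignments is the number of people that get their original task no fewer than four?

# with exactly i fixed is C(6,i)·!(6-i); sum over i=4..6:
  i=4: C(6,4)·!2 = 15·1 = 15
  i=5: C(6,5)·!1 = 6·0 = 0
  i=6: C(6,6)·!0 = 1·1 = 1
Total = 16.

16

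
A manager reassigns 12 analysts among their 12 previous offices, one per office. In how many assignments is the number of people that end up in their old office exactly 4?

Choose which 4 of the 12 are fixed: C(12,4) = 495.
The remaining 8 must be deranged: !8 = 14833.
Total: 495 × 14833 = 7342335.

7342335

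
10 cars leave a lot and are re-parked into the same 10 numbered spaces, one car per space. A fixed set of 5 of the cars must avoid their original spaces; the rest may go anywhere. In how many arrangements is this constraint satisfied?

Let A_j be the event that the j-th constrained one is fixed. By inclusion-exclusion over the 5 events:
Σ_{j=0}^{5} (-1)^j C(5,j)(10-j)!
= C(5,0)·10! - C(5,1)·9! + C(5,2)·8! - C(5,3)·7! + C(5,4)·6! - C(5,5)·5!
= 3628800 - 1814400 + 403200 - 50400 + 3600 - 120
= 2170680

2170680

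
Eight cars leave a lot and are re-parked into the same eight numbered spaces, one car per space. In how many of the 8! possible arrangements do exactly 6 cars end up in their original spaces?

28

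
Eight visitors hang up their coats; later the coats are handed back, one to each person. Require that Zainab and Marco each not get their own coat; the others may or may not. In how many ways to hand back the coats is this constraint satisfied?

30960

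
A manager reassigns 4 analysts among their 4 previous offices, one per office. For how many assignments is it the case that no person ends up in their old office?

9

Recurrence: !4 = 3·(!3 + !2).
!4 = 3·(2 + 1) = 3·3 = 9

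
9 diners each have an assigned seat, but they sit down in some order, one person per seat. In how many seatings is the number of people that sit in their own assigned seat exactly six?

168

Choose which 6 of the 9 are fixed: C(9,6) = 84.
The remaining 3 must be deranged: !3 = 2.
Total: 84 × 2 = 168.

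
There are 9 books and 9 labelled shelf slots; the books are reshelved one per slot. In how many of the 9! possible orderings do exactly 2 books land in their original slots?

Pick the 2 fixed positions: C(9,2) = 36 ways.
The other 7 form a derangement: !7 = 1854.
Total: 36 × 1854 = 66744.

66744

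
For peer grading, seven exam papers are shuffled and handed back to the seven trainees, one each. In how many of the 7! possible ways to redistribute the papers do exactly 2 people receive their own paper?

924

Pick the 2 fixed positions: C(7,2) = 21 ways.
The other 5 form a derangement: !5 = 44.
Total: 21 × 44 = 924.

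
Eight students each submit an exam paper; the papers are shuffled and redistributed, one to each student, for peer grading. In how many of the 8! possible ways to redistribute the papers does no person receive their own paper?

14833

!8 is the nearest integer to 8!/e.
8! = 40320, and 40320/e ≈ 14832.90, so !8 = 14833.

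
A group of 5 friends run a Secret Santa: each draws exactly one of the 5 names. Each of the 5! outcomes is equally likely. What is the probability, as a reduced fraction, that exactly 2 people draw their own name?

Favorable outcomes: C(5,2)·!3 = 10·2 = 20.
Total outcomes: 5! = 120.
Probability = 20/120 = 1/6.

1/6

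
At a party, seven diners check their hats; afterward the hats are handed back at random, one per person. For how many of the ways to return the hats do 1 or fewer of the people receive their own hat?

3709

# with exactly i fixed is C(7,i)·!(7-i); sum over i=0..1:
  i=0: C(7,0)·!7 = 1·1854 = 1854
  i=1: C(7,1)·!6 = 7·265 = 1855
Total = 3709.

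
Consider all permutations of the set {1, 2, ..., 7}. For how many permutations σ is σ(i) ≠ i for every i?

1854

The subfactorial !7 = [7!/e] (nearest integer).
7! = 5040, and 5040/e ≈ 1854.11, so !7 = 1854.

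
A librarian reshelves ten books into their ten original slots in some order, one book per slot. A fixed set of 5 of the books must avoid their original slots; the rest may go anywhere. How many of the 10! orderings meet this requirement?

Inclusion-exclusion on the 5 forbidden self-matches:
Σ_{j=0}^{5} (-1)^j C(5,j)(10-j)!
= C(5,0)·10! - C(5,1)·9! + C(5,2)·8! - C(5,3)·7! + C(5,4)·6! - C(5,5)·5!
= 3628800 - 1814400 + 403200 - 50400 + 3600 - 120
= 2170680

2170680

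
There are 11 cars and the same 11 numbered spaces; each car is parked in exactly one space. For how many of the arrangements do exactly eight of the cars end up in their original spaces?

Choose which 8 of the 11 are fixed: C(11,8) = 165.
The other 3 form a derangement: !3 = 2.
Total: 165 × 2 = 330.

330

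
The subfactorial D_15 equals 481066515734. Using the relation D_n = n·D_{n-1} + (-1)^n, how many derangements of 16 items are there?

D_16 = 16·481066515734 + 1 = 7697064251745.

7697064251745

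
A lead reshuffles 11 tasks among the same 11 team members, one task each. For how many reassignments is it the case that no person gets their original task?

14684570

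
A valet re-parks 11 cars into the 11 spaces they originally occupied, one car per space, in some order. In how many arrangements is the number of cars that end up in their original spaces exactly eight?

Pick the 8 fixed positions: C(11,8) = 165 ways.
The other 3 form a derangement: !3 = 2.
Total: 165 × 2 = 330.

330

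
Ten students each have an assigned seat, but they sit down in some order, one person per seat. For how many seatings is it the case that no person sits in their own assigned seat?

Recurrence: !10 = 9·(!9 + !8).
!10 = 9·(133496 + 14833) = 9·148329 = 1334961

1334961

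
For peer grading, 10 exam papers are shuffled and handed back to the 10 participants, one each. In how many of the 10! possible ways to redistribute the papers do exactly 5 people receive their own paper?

Pick the 5 fixed positions: C(10,5) = 252 ways.
The remaining 5 must be deranged: !5 = 44.
Total: 252 × 44 = 11088.

11088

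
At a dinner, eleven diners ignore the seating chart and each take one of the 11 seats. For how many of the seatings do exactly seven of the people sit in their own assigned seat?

2970

Choose which 7 of the 11 are fixed: C(11,7) = 330.
The other 4 form a derangement: !4 = 9.
Total: 330 × 9 = 2970.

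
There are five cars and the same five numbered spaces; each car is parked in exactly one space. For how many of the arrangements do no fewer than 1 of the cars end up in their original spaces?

# with exactly i fixed is C(5,i)·!(5-i); sum over i=1..5:
  i=1: C(5,1)·!4 = 5·9 = 45
  i=2: C(5,2)·!3 = 10·2 = 20
  i=3: C(5,3)·!2 = 10·1 = 10
  i=4: C(5,4)·!1 = 5·0 = 0
  i=5: C(5,5)·!0 = 1·1 = 1
Total = 76.

76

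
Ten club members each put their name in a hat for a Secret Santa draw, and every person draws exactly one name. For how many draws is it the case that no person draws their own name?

1334961

Recurrence: !10 = 9·(!9 + !8).
!10 = 9·(133496 + 14833) = 9·148329 = 1334961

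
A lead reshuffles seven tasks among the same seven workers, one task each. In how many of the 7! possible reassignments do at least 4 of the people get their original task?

# with exactly i fixed is C(7,i)·!(7-i); sum over i=4..7:
  i=4: C(7,4)·!3 = 35·2 = 70
  i=5: C(7,5)·!2 = 21·1 = 21
  i=6: C(7,6)·!1 = 7·0 = 0
  i=7: C(7,7)·!0 = 1·1 = 1
Total = 92.

92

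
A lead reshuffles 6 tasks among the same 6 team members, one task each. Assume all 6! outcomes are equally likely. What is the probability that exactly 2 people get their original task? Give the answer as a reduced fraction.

Favorable outcomes: C(6,2)·!4 = 15·9 = 135.
Total outcomes: 6! = 720.
Probability = 135/720 = 3/16.

3/16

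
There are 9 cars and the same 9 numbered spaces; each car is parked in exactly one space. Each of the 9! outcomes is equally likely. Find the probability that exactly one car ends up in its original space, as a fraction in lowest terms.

2119/5760

Favorable outcomes: C(9,1)·!8 = 9·14833 = 133497.
Total outcomes: 9! = 362880.
Probability = 133497/362880 = 2119/5760.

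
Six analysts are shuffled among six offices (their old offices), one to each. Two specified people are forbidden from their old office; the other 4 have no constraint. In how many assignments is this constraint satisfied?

504

Let A_j be the event that the j-th constrained one is fixed. By inclusion-exclusion over the 2 events:
Σ_{j=0}^{2} (-1)^j C(2,j)(6-j)!
= C(2,0)·6! - C(2,1)·5! + C(2,2)·4!
= 720 - 240 + 24
= 504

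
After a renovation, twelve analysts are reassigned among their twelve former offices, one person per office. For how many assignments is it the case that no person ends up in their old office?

176214841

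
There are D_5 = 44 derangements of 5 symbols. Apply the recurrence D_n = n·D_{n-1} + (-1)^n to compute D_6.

D_6 = 6·44 + 1 = 265.

265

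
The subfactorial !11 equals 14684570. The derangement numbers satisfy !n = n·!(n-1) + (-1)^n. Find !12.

176214841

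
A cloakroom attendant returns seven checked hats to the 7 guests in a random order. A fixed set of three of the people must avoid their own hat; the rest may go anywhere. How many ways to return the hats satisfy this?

Let A_j be the event that the j-th constrained one is fixed. By inclusion-exclusion over the 3 events:
Σ_{j=0}^{3} (-1)^j C(3,j)(7-j)!
= C(3,0)·7! - C(3,1)·6! + C(3,2)·5! - C(3,3)·4!
= 5040 - 2160 + 360 - 24
= 3216

3216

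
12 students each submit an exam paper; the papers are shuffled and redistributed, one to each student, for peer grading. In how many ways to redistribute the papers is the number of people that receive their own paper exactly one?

Choose which one of the 12 is fixed: C(12,1) = 12.
The remaining 11 must be deranged: !11 = 14684570.
Total: 12 × 14684570 = 176214840.

176214840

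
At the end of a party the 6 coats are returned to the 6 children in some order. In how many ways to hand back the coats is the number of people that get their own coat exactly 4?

15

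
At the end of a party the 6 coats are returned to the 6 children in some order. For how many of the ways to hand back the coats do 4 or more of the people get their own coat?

16

Sum C(6,i)·!(6-i) for i = 4..6:
  i=4: C(6,4)·!2 = 15·1 = 15
  i=5: C(6,5)·!1 = 6·0 = 0
  i=6: C(6,6)·!0 = 1·1 = 1
Total = 16.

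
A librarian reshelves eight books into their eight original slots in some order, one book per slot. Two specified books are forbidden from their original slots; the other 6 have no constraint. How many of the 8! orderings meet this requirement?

30960

Let A_j be the event that the j-th constrained one is fixed. By inclusion-exclusion over the 2 events:
Σ_{j=0}^{2} (-1)^j C(2,j)(8-j)!
= C(2,0)·8! - C(2,1)·7! + C(2,2)·6!
= 40320 - 10080 + 720
= 30960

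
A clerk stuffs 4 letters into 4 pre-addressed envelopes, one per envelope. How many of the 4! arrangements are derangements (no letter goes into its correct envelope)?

9

Recurrence: !4 = 4·!3 + (-1)^4.
!4 = 4·2 + 1 = 9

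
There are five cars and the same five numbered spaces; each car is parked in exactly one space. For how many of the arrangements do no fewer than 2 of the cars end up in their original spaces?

31

Sum C(5,i)·!(5-i) for i = 2..5:
  i=2: C(5,2)·!3 = 10·2 = 20
  i=3: C(5,3)·!2 = 10·1 = 10
  i=4: C(5,4)·!1 = 5·0 = 0
  i=5: C(5,5)·!0 = 1·1 = 1
Total = 31.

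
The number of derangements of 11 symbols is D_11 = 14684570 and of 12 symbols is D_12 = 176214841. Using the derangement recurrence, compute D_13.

D_13 = (13-1)·(D_12 + D_11) = 12·(176214841 + 14684570) = 12·190899411 = 2290792932.

2290792932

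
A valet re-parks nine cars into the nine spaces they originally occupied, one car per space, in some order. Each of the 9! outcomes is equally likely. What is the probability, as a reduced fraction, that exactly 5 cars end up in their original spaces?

1/320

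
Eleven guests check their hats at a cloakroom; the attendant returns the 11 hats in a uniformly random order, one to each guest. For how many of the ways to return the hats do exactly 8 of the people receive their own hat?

Choose which 8 of the 11 are fixed: C(11,8) = 165.
The remaining 3 must be deranged: !3 = 2.
Total: 165 × 2 = 330.

330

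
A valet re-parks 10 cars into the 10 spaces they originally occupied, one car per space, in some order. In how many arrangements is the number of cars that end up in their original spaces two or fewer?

3337406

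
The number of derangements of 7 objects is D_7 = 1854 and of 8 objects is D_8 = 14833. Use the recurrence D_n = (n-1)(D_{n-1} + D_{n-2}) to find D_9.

D_9 = (9-1)·(D_8 + D_7) = 8·(14833 + 1854) = 8·16687 = 133496.

133496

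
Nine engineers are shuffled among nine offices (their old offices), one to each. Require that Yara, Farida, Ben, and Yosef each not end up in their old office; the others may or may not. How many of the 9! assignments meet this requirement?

229080

Let A_j be the event that the j-th constrained one is fixed. By inclusion-exclusion over the 4 events:
Σ_{j=0}^{4} (-1)^j C(4,j)(9-j)!
= C(4,0)·9! - C(4,1)·8! + C(4,2)·7! - C(4,3)·6! + C(4,4)·5!
= 362880 - 161280 + 30240 - 2880 + 120
= 229080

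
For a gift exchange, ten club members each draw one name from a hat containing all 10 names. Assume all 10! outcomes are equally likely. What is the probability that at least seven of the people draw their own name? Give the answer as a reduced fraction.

Favorable outcomes: Σ_{i≥7} C(10,i)·!(10-i) = 120·2 + 45·1 + 10·0 + 1·1 = 286.
Total outcomes: 10! = 3628800.
Probability = 286/3628800 = 143/1814400.

143/1814400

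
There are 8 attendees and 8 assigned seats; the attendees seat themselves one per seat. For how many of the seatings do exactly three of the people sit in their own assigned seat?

Pick the 3 fixed positions: C(8,3) = 56 ways.
The other 5 form a derangement: !5 = 44.
Total: 56 × 44 = 2464.

2464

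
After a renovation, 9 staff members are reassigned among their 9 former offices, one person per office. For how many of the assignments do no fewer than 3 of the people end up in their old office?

29143

Sum C(9,i)·!(9-i) for i = 3..9:
  i=3: C(9,3)·!6 = 84·265 = 22260
  i=4: C(9,4)·!5 = 126·44 = 5544
  i=5: C(9,5)·!4 = 126·9 = 1134
  i=6: C(9,6)·!3 = 84·2 = 168
  i=7: C(9,7)·!2 = 36·1 = 36
  i=8: C(9,8)·!1 = 9·0 = 0
  i=9: C(9,9)·!0 = 1·1 = 1
Total = 29143.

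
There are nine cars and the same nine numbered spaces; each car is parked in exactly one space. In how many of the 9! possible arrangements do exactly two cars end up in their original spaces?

Pick the 2 fixed positions: C(9,2) = 36 ways.
The other 7 form a derangement: !7 = 1854.
Total: 36 × 1854 = 66744.

66744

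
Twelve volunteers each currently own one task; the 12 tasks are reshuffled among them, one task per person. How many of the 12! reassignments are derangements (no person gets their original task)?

176214841

Recurrence: !12 = 11·(!11 + !10).
!12 = 11·(14684570 + 1334961) = 11·16019531 = 176214841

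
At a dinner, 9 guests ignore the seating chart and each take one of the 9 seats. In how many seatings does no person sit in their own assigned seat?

133496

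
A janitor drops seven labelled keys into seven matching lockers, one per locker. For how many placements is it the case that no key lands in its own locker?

1854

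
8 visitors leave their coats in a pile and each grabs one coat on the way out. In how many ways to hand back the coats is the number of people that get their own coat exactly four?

630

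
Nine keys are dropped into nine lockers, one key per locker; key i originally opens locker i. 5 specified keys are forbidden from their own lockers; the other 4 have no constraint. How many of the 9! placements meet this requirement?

Let A_j be the event that the j-th constrained one is fixed. By inclusion-exclusion over the 5 events:
Σ_{j=0}^{5} (-1)^j C(5,j)(9-j)!
= C(5,0)·9! - C(5,1)·8! + C(5,2)·7! - C(5,3)·6! + C(5,4)·5! - C(5,5)·4!
= 362880 - 201600 + 50400 - 7200 + 600 - 24
= 205056

205056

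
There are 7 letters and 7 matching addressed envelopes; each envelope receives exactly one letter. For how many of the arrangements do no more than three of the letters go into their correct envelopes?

4948

Sum C(7,i)·!(7-i) for i = 0..3:
  i=0: C(7,0)·!7 = 1·1854 = 1854
  i=1: C(7,1)·!6 = 7·265 = 1855
  i=2: C(7,2)·!5 = 21·44 = 924
  i=3: C(7,3)·!4 = 35·9 = 315
Total = 4948.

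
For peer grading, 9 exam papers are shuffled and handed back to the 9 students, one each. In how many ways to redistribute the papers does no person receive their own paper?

133496

Use !n = (n-1)(!(n-1) + !(n-2)).
!9 = 8·(14833 + 1854) = 8·16687 = 133496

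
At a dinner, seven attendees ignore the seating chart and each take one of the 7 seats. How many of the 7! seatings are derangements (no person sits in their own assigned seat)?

Recurrence: !7 = 7·!6 + (-1)^7.
!7 = 7·265 - 1 = 1854

1854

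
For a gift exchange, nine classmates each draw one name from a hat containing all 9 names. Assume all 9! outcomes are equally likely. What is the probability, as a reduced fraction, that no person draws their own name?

Favorable outcomes: !9 = 133496.
Total outcomes: 9! = 362880.
Probability = 133496/362880 = 16687/45360.

16687/45360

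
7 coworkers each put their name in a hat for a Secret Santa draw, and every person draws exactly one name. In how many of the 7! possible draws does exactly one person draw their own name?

1855

Pick the single fixed position: C(7,1) = 7 ways.
The remaining 6 must be deranged: !6 = 265.
Total: 7 × 265 = 1855.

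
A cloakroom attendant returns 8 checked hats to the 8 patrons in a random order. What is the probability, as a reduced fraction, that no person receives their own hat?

Favorable outcomes: !8 = 14833.
Total outcomes: 8! = 40320.
Probability = 14833/40320 = 2119/5760.

2119/5760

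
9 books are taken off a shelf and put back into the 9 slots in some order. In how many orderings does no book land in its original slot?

!9 is the nearest integer to 9!/e.
9! = 362880, and 362880/e ≈ 133496.09, so !9 = 133496.

133496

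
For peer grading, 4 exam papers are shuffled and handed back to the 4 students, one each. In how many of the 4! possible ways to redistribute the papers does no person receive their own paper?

9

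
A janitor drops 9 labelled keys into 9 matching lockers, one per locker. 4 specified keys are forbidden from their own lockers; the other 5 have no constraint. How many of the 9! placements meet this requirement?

229080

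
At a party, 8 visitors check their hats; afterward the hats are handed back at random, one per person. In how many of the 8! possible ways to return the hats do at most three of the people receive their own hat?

39549

Sum C(8,i)·!(8-i) for i = 0..3:
  i=0: C(8,0)·!8 = 1·14833 = 14833
  i=1: C(8,1)·!7 = 8·1854 = 14832
  i=2: C(8,2)·!6 = 28·265 = 7420
  i=3: C(8,3)·!5 = 56·44 = 2464
Total = 39549.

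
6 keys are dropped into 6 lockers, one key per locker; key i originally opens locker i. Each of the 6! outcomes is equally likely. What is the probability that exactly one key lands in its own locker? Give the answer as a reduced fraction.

11/30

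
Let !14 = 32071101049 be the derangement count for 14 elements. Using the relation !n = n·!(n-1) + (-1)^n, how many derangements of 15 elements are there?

481066515734

!15 = 15·32071101049 - 1 = 481066515734.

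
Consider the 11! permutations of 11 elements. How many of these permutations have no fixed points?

Recurrence: !11 = 10·(!10 + !9).
!11 = 10·(1334961 + 133496) = 10·1468457 = 14684570

14684570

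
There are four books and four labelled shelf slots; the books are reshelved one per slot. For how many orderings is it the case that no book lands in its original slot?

9

Use !n = (n-1)(!(n-1) + !(n-2)).
!4 = 3·(2 + 1) = 3·3 = 9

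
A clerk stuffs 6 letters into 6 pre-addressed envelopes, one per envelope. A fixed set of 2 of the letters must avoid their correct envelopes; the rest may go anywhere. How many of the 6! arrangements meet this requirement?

Let A_j be the event that the j-th constrained one is fixed. By inclusion-exclusion over the 2 events:
Σ_{j=0}^{2} (-1)^j C(2,j)(6-j)!
= C(2,0)·6! - C(2,1)·5! + C(2,2)·4!
= 720 - 240 + 24
= 504

504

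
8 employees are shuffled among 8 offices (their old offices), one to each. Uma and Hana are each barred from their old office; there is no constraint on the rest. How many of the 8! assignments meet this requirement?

30960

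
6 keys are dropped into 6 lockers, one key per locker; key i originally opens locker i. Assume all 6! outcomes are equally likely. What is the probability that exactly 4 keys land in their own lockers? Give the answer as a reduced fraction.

1/48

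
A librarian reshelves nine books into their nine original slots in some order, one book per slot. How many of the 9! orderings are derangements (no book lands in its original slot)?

133496

The subfactorial !9 = [9!/e] (nearest integer).
9! = 362880, and 362880/e ≈ 133496.09, so !9 = 133496.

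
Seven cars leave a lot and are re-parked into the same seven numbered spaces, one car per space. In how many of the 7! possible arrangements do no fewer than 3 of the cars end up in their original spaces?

407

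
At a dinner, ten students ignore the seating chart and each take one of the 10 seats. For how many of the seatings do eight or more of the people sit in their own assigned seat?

46

Sum C(10,i)·!(10-i) for i = 8..10:
  i=8: C(10,8)·!2 = 45·1 = 45
  i=9: C(10,9)·!1 = 10·0 = 0
  i=10: C(10,10)·!0 = 1·1 = 1
Total = 46.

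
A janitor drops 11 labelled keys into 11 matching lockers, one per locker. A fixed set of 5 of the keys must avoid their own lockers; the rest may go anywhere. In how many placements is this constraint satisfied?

Inclusion-exclusion on the 5 forbidden self-matches:
Σ_{j=0}^{5} (-1)^j C(5,j)(11-j)!
= C(5,0)·11! - C(5,1)·10! + C(5,2)·9! - C(5,3)·8! + C(5,4)·7! - C(5,5)·6!
= 39916800 - 18144000 + 3628800 - 403200 + 25200 - 720
= 25022880

25022880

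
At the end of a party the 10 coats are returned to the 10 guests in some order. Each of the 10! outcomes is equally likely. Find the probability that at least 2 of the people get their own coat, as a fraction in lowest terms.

Favorable outcomes: Σ_{i≥2} C(10,i)·!(10-i) = 45·14833 + 120·1854 + 210·265 + 252·44 + 210·9 + 120·2 + 45·1 + 10·0 + 1·1 = 958879.
Total outcomes: 10! = 3628800.
Probability = 958879/3628800 = 958879/3628800.

958879/3628800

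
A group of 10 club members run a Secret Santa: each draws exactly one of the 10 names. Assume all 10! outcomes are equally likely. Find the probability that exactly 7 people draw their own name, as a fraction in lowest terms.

Favorable outcomes: C(10,7)·!3 = 120·2 = 240.
Total outcomes: 10! = 3628800.
Probability = 240/3628800 = 1/15120.

1/15120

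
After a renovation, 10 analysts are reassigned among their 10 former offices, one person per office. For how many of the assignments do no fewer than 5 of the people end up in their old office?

# with exactly i fixed is C(10,i)·!(10-i); sum over i=5..10:
  i=5: C(10,5)·!5 = 252·44 = 11088
  i=6: C(10,6)·!4 = 210·9 = 1890
  i=7: C(10,7)·!3 = 120·2 = 240
  i=8: C(10,8)·!2 = 45·1 = 45
  i=9: C(10,9)·!1 = 10·0 = 0
  i=10: C(10,10)·!0 = 1·1 = 1
Total = 13264.

13264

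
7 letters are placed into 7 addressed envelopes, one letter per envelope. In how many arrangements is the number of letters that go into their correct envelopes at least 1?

3186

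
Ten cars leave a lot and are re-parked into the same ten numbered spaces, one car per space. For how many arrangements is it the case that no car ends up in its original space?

Use !n = n·!(n-1) + (-1)^n.
!10 = 10·133496 + 1 = 1334961

1334961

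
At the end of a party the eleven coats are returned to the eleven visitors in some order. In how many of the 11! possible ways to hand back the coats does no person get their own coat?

14684570

Recurrence: !11 = 10·(!10 + !9).
!11 = 10·(1334961 + 133496) = 10·1468457 = 14684570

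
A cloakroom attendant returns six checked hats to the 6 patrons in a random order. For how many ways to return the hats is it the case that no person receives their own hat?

265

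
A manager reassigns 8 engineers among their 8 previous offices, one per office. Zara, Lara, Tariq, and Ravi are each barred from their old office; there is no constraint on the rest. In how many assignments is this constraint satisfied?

24024

Let A_j be the event that the j-th constrained one is fixed. By inclusion-exclusion over the 4 events:
Σ_{j=0}^{4} (-1)^j C(4,j)(8-j)!
= C(4,0)·8! - C(4,1)·7! + C(4,2)·6! - C(4,3)·5! + C(4,4)·4!
= 40320 - 20160 + 4320 - 480 + 24
= 24024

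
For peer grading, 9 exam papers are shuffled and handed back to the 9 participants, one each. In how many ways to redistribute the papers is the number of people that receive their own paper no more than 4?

361541

Sum C(9,i)·!(9-i) for i = 0..4:
  i=0: C(9,0)·!9 = 1·133496 = 133496
  i=1: C(9,1)·!8 = 9·14833 = 133497
  i=2: C(9,2)·!7 = 36·1854 = 66744
  i=3: C(9,3)·!6 = 84·265 = 22260
  i=4: C(9,4)·!5 = 126·44 = 5544
Total = 361541.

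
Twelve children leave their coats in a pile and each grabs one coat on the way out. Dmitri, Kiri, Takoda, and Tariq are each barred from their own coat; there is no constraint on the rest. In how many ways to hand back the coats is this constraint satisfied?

Inclusion-exclusion on the 4 forbidden self-matches:
Σ_{j=0}^{4} (-1)^j C(4,j)(12-j)!
= C(4,0)·12! - C(4,1)·11! + C(4,2)·10! - C(4,3)·9! + C(4,4)·8!
= 479001600 - 159667200 + 21772800 - 1451520 + 40320
= 339696000

339696000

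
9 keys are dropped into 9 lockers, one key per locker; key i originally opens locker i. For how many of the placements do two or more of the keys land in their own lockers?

Sum C(9,i)·!(9-i) for i = 2..9:
  i=2: C(9,2)·!7 = 36·1854 = 66744
  i=3: C(9,3)·!6 = 84·265 = 22260
  i=4: C(9,4)·!5 = 126·44 = 5544
  i=5: C(9,5)·!4 = 126·9 = 1134
  i=6: C(9,6)·!3 = 84·2 = 168
  i=7: C(9,7)·!2 = 36·1 = 36
  i=8: C(9,8)·!1 = 9·0 = 0
  i=9: C(9,9)·!0 = 1·1 = 1
Total = 95887.

95887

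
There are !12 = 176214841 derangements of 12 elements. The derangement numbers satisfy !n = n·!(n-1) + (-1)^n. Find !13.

2290792932

!13 = 13·176214841 - 1 = 2290792932.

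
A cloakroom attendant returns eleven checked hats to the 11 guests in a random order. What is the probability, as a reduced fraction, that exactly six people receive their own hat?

Favorable outcomes: C(11,6)·!5 = 462·44 = 20328.
Total outcomes: 11! = 39916800.
Probability = 20328/39916800 = 11/21600.

11/21600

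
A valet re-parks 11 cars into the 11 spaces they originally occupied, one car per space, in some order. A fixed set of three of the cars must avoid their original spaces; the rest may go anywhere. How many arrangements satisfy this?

Inclusion-exclusion on the 3 forbidden self-matches:
Σ_{j=0}^{3} (-1)^j C(3,j)(11-j)!
= C(3,0)·11! - C(3,1)·10! + C(3,2)·9! - C(3,3)·8!
= 39916800 - 10886400 + 1088640 - 40320
= 30078720

30078720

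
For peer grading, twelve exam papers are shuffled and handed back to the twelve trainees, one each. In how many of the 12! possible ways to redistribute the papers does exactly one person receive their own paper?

176214840

Pick the single fixed position: C(12,1) = 12 ways.
The other 11 form a derangement: !11 = 14684570.
Total: 12 × 14684570 = 176214840.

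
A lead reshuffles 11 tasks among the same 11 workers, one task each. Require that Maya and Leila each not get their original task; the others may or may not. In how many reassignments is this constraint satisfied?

33022080

Inclusion-exclusion on the 2 forbidden self-matches:
Σ_{j=0}^{2} (-1)^j C(2,j)(11-j)!
= C(2,0)·11! - C(2,1)·10! + C(2,2)·9!
= 39916800 - 7257600 + 362880
= 33022080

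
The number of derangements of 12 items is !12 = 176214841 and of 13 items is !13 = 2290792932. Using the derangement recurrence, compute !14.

!14 = (14-1)·(!13 + !12) = 13·(2290792932 + 176214841) = 13·2467007773 = 32071101049.

32071101049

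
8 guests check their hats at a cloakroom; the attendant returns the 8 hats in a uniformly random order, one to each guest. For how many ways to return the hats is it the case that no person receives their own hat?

14833

Recurrence: !8 = 7·(!7 + !6).
!8 = 7·(1854 + 265) = 7·2119 = 14833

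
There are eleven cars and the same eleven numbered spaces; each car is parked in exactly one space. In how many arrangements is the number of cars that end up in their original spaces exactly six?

20328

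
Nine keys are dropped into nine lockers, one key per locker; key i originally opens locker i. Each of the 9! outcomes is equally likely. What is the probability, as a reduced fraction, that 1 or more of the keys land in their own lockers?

28673/45360

Favorable outcomes: Σ_{i≥1} C(9,i)·!(9-i) = 9·14833 + 36·1854 + 84·265 + 126·44 + 126·9 + 84·2 + 36·1 + 9·0 + 1·1 = 229384.
Total outcomes: 9! = 362880.
Probability = 229384/362880 = 28673/45360.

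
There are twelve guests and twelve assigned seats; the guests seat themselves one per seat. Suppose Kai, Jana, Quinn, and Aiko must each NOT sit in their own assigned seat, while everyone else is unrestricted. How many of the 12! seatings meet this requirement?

339696000

Let A_j be the event that the j-th constrained one is fixed. By inclusion-exclusion over the 4 events:
Σ_{j=0}^{4} (-1)^j C(4,j)(12-j)!
= C(4,0)·12! - C(4,1)·11! + C(4,2)·10! - C(4,3)·9! + C(4,4)·8!
= 479001600 - 159667200 + 21772800 - 1451520 + 40320
= 339696000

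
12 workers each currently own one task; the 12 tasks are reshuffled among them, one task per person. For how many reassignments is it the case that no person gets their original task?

176214841

The subfactorial !12 = [12!/e] (nearest integer).
12! = 479001600, and 479001600/e ≈ 176214840.93, so !12 = 176214841.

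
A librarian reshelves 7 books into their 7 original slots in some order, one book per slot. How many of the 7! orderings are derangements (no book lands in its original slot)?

The subfactorial !7 = [7!/e] (nearest integer).
7! = 5040, and 5040/e ≈ 1854.11, so !7 = 1854.

1854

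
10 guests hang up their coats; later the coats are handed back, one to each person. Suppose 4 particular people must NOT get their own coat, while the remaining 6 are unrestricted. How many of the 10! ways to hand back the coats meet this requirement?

Inclusion-exclusion on the 4 forbidden self-matches:
Σ_{j=0}^{4} (-1)^j C(4,j)(10-j)!
= C(4,0)·10! - C(4,1)·9! + C(4,2)·8! - C(4,3)·7! + C(4,4)·6!
= 3628800 - 1451520 + 241920 - 20160 + 720
= 2399760

2399760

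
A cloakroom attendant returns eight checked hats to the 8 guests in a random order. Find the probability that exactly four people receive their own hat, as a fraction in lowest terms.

Favorable outcomes: C(8,4)·!4 = 70·9 = 630.
Total outcomes: 8! = 40320.
Probability = 630/40320 = 1/64.

1/64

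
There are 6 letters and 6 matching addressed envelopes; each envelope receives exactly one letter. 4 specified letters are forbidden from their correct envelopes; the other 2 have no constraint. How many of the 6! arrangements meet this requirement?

Inclusion-exclusion on the 4 forbidden self-matches:
Σ_{j=0}^{4} (-1)^j C(4,j)(6-j)!
= C(4,0)·6! - C(4,1)·5! + C(4,2)·4! - C(4,3)·3! + C(4,4)·2!
= 720 - 480 + 144 - 24 + 2
= 362

362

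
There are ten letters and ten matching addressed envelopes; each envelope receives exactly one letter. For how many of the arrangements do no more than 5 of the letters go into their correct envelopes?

# with exactly i fixed is C(10,i)·!(10-i); sum over i=0..5:
  i=0: C(10,0)·!10 = 1·1334961 = 1334961
  i=1: C(10,1)·!9 = 10·133496 = 1334960
  i=2: C(10,2)·!8 = 45·14833 = 667485
  i=3: C(10,3)·!7 = 120·1854 = 222480
  i=4: C(10,4)·!6 = 210·265 = 55650
  i=5: C(10,5)·!5 = 252·44 = 11088
Total = 3626624.

3626624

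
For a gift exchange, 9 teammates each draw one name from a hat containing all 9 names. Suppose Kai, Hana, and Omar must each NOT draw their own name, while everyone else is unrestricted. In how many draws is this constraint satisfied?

256320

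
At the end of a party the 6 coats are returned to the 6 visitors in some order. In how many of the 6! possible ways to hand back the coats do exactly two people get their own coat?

Pick the 2 fixed positions: C(6,2) = 15 ways.
The other 4 form a derangement: !4 = 9.
Total: 15 × 9 = 135.

135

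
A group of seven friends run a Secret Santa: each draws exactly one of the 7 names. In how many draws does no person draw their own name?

1854

Use !n = (n-1)(!(n-1) + !(n-2)).
!7 = 6·(265 + 44) = 6·309 = 1854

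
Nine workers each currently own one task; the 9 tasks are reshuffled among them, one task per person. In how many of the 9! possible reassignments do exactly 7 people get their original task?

36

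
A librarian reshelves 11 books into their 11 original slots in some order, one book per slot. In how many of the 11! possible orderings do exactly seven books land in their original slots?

2970

Choose which 7 of the 11 are fixed: C(11,7) = 330.
The other 4 form a derangement: !4 = 9.
Total: 330 × 9 = 2970.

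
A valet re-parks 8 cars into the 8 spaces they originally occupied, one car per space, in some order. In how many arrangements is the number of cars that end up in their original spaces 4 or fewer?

Sum C(8,i)·!(8-i) for i = 0..4:
  i=0: C(8,0)·!8 = 1·14833 = 14833
  i=1: C(8,1)·!7 = 8·1854 = 14832
  i=2: C(8,2)·!6 = 28·265 = 7420
  i=3: C(8,3)·!5 = 56·44 = 2464
  i=4: C(8,4)·!4 = 70·9 = 630
Total = 40179.

40179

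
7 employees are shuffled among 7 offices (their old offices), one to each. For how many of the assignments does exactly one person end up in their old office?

1855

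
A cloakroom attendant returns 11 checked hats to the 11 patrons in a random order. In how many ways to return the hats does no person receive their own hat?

The number of derangements of 11 is !11 = Σ_{k=0}^{11} (-1)^k·11!/k!
= 11! - 11!/1! + 11!/2! - 11!/3! + 11!/4! - 11!/5! + 11!/6! - 11!/7! + 11!/8! - 11!/9! + 11!/10! - 11!/11!
= 39916800 - 39916800 + 19958400 - 6652800 + 1663200 - 332640 + 55440 - 7920 + 990 - 110 + 11 - 1
= 14684570

14684570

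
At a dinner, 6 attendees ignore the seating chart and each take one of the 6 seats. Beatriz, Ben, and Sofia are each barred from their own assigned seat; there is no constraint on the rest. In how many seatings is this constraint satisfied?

426

Let A_j be the event that the j-th constrained one is fixed. By inclusion-exclusion over the 3 events:
Σ_{j=0}^{3} (-1)^j C(3,j)(6-j)!
= C(3,0)·6! - C(3,1)·5! + C(3,2)·4! - C(3,3)·3!
= 720 - 360 + 72 - 6
= 426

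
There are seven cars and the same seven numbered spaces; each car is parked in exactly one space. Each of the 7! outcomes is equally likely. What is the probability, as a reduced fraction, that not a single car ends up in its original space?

Favorable outcomes: !7 = 1854.
Total outcomes: 7! = 5040.
Probability = 1854/5040 = 103/280.

103/280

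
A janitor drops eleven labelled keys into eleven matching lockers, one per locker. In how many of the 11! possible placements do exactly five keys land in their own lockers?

122430

Choose which 5 of the 11 are fixed: C(11,5) = 462.
The remaining 6 must be deranged: !6 = 265.
Total: 462 × 265 = 122430.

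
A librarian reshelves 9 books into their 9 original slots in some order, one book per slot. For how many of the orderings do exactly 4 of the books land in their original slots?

5544

Choose which 4 of the 9 are fixed: C(9,4) = 126.
The remaining 5 must be deranged: !5 = 44.
Total: 126 × 44 = 5544.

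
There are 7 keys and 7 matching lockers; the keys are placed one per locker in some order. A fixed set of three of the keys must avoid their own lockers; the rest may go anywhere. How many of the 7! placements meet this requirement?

3216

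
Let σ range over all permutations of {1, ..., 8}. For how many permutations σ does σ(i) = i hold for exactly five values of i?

Pick the 5 fixed positions: C(8,5) = 56 ways.
The other 3 form a derangement: !3 = 2.
Total: 56 × 2 = 112.

112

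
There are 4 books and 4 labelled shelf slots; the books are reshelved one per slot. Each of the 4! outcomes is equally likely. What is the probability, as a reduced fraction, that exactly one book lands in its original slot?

Favorable outcomes: C(4,1)·!3 = 4·2 = 8.
Total outcomes: 4! = 24.
Probability = 8/24 = 1/3.

1/3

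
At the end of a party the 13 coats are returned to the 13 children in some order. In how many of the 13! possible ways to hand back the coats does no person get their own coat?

!13 is the nearest integer to 13!/e.
13! = 6227020800, and 6227020800/e ≈ 2290792932.07, so !13 = 2290792932.

2290792932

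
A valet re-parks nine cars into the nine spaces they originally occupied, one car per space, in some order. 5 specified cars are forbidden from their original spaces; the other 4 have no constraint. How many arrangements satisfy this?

205056

Let A_j be the event that the j-th constrained one is fixed. By inclusion-exclusion over the 5 events:
Σ_{j=0}^{5} (-1)^j C(5,j)(9-j)!
= C(5,0)·9! - C(5,1)·8! + C(5,2)·7! - C(5,3)·6! + C(5,4)·5! - C(5,5)·4!
= 362880 - 201600 + 50400 - 7200 + 600 - 24
= 205056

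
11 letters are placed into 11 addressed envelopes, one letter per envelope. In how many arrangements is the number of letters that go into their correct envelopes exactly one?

Pick the single fixed position: C(11,1) = 11 ways.
The other 10 form a derangement: !10 = 1334961.
Total: 11 × 1334961 = 14684571.

14684571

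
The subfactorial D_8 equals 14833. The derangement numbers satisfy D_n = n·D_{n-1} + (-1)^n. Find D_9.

D_9 = 9·14833 - 1 = 133496.

133496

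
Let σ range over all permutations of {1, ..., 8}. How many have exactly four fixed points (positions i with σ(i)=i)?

630

Choose which 4 of the 8 are fixed: C(8,4) = 70.
The other 4 form a derangement: !4 = 9.
Total: 70 × 9 = 630.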